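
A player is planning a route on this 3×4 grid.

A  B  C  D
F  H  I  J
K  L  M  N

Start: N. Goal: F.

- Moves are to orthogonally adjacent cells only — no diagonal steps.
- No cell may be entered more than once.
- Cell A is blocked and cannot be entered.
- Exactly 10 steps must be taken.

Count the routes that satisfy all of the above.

Need simple routes of exactly 10 moves from N to F (Manhattan distance 4, so 3 moves are spent on a detour and 3 undoing it).
Enumerating: N J D C B H I M L K F | N M I J D C B H L K F.
That gives 2 routes.

2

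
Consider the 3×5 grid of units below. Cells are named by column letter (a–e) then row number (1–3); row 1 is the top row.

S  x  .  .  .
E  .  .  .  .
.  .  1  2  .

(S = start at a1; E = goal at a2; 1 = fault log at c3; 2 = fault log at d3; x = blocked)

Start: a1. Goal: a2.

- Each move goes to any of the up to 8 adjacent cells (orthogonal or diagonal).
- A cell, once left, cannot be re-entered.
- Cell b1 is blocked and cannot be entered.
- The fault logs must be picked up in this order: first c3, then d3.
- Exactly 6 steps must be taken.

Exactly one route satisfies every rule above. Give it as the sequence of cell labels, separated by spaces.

The waypoints must appear in the order c3, d3, with no cell reused.
Route from a1: down-right 2 to c3, right 1 to d3, up-left 1 to c2, down-left 1 to b3, up-left 1 to a2 — 6 moves in all.
Check: order respected (1 at step 2, 2 at step 3); 6 moves as required.

a1 b2 c3 d3 c2 b3 a2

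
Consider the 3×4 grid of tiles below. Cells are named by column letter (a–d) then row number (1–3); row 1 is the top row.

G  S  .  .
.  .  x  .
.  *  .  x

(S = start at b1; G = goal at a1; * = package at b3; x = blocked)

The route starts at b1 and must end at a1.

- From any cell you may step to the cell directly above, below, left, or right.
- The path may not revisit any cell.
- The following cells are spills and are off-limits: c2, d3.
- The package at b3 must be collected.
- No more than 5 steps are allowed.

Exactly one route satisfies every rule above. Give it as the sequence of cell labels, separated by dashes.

b1 - b2 - b3 - a3 - a2 - a1

The budget equals the shortest possible length, so every move has to be on a shortest route through the required cells.
Route from b1: 2× down (reaching b3), left to a3, 2× up (reaching a1) — 5 moves in all.
Check: all required cells visited; 5 ≤ 5 moves.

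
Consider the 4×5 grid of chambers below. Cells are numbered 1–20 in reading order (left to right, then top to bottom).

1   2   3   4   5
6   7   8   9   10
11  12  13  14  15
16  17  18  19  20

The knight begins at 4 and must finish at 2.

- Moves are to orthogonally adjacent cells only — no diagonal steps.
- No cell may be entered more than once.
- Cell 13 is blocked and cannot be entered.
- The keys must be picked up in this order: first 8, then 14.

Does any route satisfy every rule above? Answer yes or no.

yes

One route that works: 4 → 3 → 8 → 9 → 14 → 19 → 18 → 17 → 12 → 7 → 2.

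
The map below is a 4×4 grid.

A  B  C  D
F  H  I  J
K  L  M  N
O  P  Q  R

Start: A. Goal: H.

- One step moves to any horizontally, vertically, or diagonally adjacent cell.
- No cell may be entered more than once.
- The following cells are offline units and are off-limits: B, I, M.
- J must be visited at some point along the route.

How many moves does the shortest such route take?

Any route passes through J somewhere between A and H. Summing Chebyshev distances along the two legs (A → J → H) gives a lower bound of 3 + 2 = 5 moves.
The shortest route satisfying every rule uses 7 moves: A → F → L → Q → N → J → C → H.
The no-revisit rule (legs can't share cells) pushes the minimum above the 5-move bound; an exhaustive check rules out every length from 5 to 6, leaving 7 as the minimum.

7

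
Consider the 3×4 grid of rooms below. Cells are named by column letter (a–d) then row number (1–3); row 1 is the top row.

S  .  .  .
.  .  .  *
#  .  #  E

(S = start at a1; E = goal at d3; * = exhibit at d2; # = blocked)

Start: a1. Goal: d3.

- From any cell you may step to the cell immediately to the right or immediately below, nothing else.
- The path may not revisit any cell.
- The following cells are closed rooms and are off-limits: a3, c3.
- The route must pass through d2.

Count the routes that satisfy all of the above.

A right/down-only route from a1 to d3 makes exactly 2 down-moves and 3 right-moves in some order.
With no other constraints that would be C(5,2) = 10 routes.
Split at d2 and multiply the segment counts (each segment already excludes blocked cells): a1→d2: 4; d2→d3: 1; product = 4.
That gives 4 routes.

4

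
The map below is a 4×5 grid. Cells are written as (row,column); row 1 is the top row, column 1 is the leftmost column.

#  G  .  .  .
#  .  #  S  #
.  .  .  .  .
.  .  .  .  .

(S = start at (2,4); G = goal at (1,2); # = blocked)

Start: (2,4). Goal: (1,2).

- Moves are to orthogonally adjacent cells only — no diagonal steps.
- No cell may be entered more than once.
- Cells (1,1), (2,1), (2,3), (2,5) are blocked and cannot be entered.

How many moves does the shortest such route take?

3

The Manhattan distance from (2,4) to (1,2) is |2−1| + |4−2| = 3, so at least 3 moves are needed.
A route of 3 moves achieves this: (2,4) → (1,4) → (1,3) → (1,2).
Since 3 matches the lower bound, it is optimal.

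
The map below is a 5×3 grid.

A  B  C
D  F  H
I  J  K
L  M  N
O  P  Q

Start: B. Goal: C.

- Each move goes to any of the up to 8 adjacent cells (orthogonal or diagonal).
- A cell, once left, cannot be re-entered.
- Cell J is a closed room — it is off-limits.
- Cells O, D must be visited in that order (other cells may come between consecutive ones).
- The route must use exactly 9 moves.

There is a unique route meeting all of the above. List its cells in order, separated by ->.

B -> H -> K -> M -> O -> L -> I -> D -> F -> C

The waypoints must appear in the order O, D, with no cell reused.
Route from B: down-right 1 to H, down 1 to K, down-left 2 to O, up 3 to D, right 1 to F, up-right 1 to C — 9 moves in all.
Check: order respected (O at step 4, D at step 7); 9 moves as required.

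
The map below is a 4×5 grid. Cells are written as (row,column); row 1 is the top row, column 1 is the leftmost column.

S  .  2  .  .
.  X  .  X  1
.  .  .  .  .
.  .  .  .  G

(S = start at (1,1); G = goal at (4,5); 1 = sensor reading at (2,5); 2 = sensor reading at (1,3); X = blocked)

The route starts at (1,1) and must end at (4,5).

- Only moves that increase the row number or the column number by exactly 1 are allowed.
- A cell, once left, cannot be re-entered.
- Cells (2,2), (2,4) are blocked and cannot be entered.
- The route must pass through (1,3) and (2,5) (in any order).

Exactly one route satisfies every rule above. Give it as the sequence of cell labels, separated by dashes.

Moves only go right or down, so the column and row indices never decrease.
Route from (1,1): 4× right (reaching (1,5)), 3× down (reaching (4,5)) — 7 moves in all.
Check: all required cells visited.

(1,1) - (1,2) - (1,3) - (1,4) - (1,5) - (2,5) - (3,5) - (4,5)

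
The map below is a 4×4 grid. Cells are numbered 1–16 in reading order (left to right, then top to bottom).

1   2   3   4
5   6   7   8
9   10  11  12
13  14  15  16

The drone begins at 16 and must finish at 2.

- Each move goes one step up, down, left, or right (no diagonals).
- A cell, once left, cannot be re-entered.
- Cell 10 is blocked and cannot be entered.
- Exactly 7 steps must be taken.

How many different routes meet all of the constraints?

Need simple routes of exactly 7 moves from 16 to 2 (Manhattan distance 5, so 1 moves are spent on a detour and 1 undoing it).
Branch systematically from the start, pruning whenever the remaining move budget drops below the Manhattan distance to 2 or differs from it in parity. Grouping the completions by first move — via 12: 4; via 15: 7 — and summing: 4 + 7 = 11.
That gives 11 routes.

11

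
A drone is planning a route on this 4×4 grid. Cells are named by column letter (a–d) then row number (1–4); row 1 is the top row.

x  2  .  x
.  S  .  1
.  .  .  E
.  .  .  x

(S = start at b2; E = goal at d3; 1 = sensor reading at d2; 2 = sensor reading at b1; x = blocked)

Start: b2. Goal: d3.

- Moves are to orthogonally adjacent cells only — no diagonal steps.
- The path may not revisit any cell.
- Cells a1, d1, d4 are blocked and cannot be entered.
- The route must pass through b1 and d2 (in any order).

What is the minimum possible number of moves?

Any route passes through b1 and d2 in some order between b2 and d3. Summing Manhattan distances along each leg and taking the cheapest ordering (b2 → b1 → d2 → d3) gives a lower bound of 1 + 3 + 1 = 5 moves.
A route of 5 moves achieves this: b2 → b1 → c1 → c2 → d2 → d3.
Since 5 matches the lower bound, it is optimal.

5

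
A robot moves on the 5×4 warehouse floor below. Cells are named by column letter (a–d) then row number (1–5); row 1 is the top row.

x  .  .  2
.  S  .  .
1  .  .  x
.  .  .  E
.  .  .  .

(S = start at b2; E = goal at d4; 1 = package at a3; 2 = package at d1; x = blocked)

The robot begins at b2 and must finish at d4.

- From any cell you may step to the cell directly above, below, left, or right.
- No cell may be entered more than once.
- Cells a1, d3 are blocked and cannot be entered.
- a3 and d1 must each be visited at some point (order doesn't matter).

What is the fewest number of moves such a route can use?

Any route passes through a3 and d1 in some order between b2 and d4. Summing Manhattan distances along each leg and taking the cheapest ordering (b2 → a3 → d1 → d4) gives a lower bound of 2 + 5 + 3 = 10 moves.
That bound ignores the blocked cells. Measuring each leg by the fewest moves that actually steer around them (b2→a3: 2; a3→d1: 5; d1→d4: 5) raises the lower bound to 12.
A route of 12 moves exists: b2 → b1 → c1 → d1 → d2 → c2 → c3 → b3 → a3 → a4 → b4 → c4 → d4.
Since 12 matches that lower bound, it is optimal.

12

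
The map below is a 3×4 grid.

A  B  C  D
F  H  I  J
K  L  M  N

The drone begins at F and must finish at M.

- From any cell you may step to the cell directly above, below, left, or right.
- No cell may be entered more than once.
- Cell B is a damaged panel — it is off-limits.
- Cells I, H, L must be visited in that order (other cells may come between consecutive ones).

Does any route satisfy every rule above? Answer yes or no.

Ignoring the required order, 3 revisit-free routes from F to M pass through all of I, H, and L; the waypoint orders that occur are L → H → I (3) — never I → H → L.

no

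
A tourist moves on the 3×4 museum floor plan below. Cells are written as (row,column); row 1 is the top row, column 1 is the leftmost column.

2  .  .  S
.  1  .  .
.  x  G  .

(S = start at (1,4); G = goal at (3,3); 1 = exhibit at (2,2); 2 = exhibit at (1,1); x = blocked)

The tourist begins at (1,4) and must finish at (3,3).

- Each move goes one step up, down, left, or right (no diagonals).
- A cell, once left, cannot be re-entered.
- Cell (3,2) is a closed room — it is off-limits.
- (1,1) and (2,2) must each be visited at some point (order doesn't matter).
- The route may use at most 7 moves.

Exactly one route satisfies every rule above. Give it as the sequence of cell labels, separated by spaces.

(1,4) (1,3) (1,2) (1,1) (2,1) (2,2) (2,3) (3,3)

The 7-move cap with required stops at (1,1), (2,2) leaves no slack for detours.
Route from (1,4): 3× left (reaching (1,1)), down to (2,1), 2× right (reaching (2,3)), down to (3,3) — 7 moves in all.
Check: all required cells visited; 7 ≤ 7 moves.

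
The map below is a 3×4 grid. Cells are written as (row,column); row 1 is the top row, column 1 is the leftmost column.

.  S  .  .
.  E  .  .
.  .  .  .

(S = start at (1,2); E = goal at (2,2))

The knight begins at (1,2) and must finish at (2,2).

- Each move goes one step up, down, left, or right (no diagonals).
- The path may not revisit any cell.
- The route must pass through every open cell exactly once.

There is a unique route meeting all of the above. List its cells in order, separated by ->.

(1,2) -> (1,1) -> (2,1) -> (3,1) -> (3,2) -> (3,3) -> (3,4) -> (2,4) -> (1,4) -> (1,3) -> (2,3) -> (2,2)

Need to visit all 12 open cells exactly once, starting at (1,2) and ending at (2,2).
Cell (3,1) has only two open neighbours ((2,1) and (3,2)), so the path must pass straight through it: one of those is the cell it's entered from and the other is where it exits.
Route from (1,2): left 1 to (1,1), down 2 to (3,1), right 3 to (3,4), up 2 to (1,4), left 1 to (1,3), down 1 to (2,3), left 1 to (2,2) — 11 moves in all.
Check: all 12 open cells covered.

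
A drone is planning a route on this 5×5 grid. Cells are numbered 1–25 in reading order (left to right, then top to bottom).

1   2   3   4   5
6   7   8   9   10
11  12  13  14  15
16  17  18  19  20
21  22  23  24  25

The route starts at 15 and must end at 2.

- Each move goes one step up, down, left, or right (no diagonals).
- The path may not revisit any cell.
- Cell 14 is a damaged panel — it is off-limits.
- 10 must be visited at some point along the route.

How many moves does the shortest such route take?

Any route passes through 10 somewhere between 15 and 2. Summing Manhattan distances along the two legs (15 → 10 → 2) gives a lower bound of 1 + 4 = 5 moves.
A route of 5 moves achieves this: 15 → 10 → 5 → 4 → 3 → 2.
Since 5 matches the lower bound, it is optimal.

5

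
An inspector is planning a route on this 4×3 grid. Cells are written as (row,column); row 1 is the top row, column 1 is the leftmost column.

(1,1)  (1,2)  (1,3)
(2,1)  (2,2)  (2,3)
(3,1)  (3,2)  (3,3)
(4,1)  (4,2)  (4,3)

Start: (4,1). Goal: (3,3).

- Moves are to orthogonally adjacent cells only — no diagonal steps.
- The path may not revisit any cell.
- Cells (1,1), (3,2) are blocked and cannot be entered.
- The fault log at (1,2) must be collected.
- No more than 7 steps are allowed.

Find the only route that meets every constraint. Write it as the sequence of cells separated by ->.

The budget equals the shortest possible length, so every move has to be on a shortest route through the required cells.
Route from (4,1): up 2 to (2,1), right 1 to (2,2), up 1 to (1,2), right 1 to (1,3), down 2 to (3,3) — 7 moves in all.
Check: all required cells visited; 7 ≤ 7 moves.

(4,1) -> (3,1) -> (2,1) -> (2,2) -> (1,2) -> (1,3) -> (2,3) -> (3,3)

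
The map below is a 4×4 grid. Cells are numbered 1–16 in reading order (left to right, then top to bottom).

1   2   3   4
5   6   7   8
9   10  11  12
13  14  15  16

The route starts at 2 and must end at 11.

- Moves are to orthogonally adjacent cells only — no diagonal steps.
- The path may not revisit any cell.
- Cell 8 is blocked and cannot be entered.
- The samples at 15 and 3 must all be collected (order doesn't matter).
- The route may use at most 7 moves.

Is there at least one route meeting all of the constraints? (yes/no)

One route that works: 2 → 3 → 7 → 6 → 10 → 14 → 15 → 11.

yes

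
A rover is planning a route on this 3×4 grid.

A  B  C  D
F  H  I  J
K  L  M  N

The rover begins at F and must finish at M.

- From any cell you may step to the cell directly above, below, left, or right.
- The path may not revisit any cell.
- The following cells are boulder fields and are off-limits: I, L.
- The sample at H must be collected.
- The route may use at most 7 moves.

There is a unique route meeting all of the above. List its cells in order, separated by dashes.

Any route must reach H and still end at M within 7 moves, so the order of the required stops is forced.
Route from F: right to H, up to B, 2× right (reaching D), 2× down (reaching N), left to M — 7 moves in all.
Check: all required cells visited; 7 ≤ 7 moves.

F - H - B - C - D - J - N - M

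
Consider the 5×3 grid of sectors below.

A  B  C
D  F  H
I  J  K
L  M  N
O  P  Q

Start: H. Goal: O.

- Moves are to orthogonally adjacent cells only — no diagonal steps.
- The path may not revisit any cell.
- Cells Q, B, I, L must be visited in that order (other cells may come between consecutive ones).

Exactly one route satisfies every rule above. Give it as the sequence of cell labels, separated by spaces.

H K N Q P M J F B A D I L O

The waypoints must appear in the order Q, B, I, L, with no cell reused.
Route from H: 3× down (reaching Q), left to P, 4× up (reaching B), left to A, 4× down (reaching O) — 13 moves in all.
Check: order respected (Q at step 3, B at step 8, I at step 11, L at step 12).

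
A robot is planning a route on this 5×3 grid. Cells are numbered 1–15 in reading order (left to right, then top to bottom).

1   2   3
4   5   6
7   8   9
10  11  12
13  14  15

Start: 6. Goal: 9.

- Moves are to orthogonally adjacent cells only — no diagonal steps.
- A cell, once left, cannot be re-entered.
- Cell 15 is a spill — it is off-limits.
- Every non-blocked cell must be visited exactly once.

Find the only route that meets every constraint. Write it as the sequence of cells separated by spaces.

6 3 2 1 4 5 8 7 10 13 14 11 12 9

Need to visit all 14 open cells exactly once, starting at 6 and ending at 9.
Route from 6: up to 3, 2× left (reaching 1), down to 4, right to 5, down to 8, left to 7, 2× down (reaching 13), right to 14, up to 11, right to 12, up to 9 — 13 moves in all.
Check: all 14 open cells covered.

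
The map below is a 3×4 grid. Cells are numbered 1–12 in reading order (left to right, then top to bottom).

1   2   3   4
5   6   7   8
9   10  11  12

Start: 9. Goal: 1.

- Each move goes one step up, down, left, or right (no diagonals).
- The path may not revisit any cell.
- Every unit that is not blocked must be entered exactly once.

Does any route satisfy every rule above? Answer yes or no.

Colour the cells like a checkerboard: each orthogonal step flips colour, so a Hamiltonian route alternates colours. Here there are 6 cells of one colour and 6 of the other, with start on the same colour as the goal — the counts and endpoints can't be arranged into an alternating sequence of length 12, so no Hamiltonian route exists.

no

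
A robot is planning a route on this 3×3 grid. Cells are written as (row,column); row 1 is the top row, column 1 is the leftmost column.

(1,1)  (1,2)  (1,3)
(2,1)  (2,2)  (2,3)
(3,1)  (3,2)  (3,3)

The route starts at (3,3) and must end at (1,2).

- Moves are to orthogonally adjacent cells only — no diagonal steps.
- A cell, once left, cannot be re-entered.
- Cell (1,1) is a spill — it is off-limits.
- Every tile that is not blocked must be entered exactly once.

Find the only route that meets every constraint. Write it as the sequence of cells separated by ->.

Need to visit all 8 open cells exactly once, starting at (3,3) and ending at (1,2).
Route from (3,3): 2× left (reaching (3,1)), up to (2,1), 2× right (reaching (2,3)), up to (1,3), left to (1,2) — 7 moves in all.
Check: all 8 open cells covered.

(3,3) -> (3,2) -> (3,1) -> (2,1) -> (2,2) -> (2,3) -> (1,3) -> (1,2)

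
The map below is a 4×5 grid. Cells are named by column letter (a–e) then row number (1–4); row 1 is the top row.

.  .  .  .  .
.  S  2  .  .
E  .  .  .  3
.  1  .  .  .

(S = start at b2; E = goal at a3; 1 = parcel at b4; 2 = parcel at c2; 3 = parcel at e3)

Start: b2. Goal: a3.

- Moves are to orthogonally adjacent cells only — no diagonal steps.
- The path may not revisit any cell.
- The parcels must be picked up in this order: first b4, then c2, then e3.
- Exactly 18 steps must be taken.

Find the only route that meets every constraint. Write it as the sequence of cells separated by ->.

b2 -> b3 -> b4 -> c4 -> c3 -> c2 -> d2 -> d3 -> d4 -> e4 -> e3 -> e2 -> e1 -> d1 -> c1 -> b1 -> a1 -> a2 -> a3

The waypoints must appear in the order b4, c2, e3, with no cell reused.
Route from b2: down 2 to b4, right 1 to c4, up 2 to c2, right 1 to d2, down 2 to d4, right 1 to e4, up 3 to e1, left 4 to a1, down 2 to a3 — 18 moves in all.
Check: order respected (1 at step 2, 2 at step 5, 3 at step 10); 18 moves as required.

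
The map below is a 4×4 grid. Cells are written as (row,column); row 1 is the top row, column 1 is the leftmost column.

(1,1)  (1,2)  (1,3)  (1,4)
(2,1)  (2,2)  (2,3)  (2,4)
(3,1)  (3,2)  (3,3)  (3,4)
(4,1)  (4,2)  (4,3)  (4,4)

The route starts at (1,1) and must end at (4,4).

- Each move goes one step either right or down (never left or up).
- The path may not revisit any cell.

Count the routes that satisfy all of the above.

A right/down-only route from (1,1) to (4,4) makes exactly 3 down-moves and 3 right-moves in some order.
With no other constraints that would be C(6,3) = 20 routes.
That gives 20 routes.

20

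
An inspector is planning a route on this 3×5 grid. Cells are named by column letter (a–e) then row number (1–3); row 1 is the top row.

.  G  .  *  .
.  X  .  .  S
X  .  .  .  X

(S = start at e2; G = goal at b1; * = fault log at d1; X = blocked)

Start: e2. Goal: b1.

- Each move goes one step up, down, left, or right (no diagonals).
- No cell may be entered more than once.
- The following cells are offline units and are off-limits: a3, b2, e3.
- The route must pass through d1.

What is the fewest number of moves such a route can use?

Any route passes through d1 somewhere between e2 and b1. Summing Manhattan distances along the two legs (e2 → d1 → b1) gives a lower bound of 2 + 2 = 4 moves.
A route of 4 moves achieves this: e2 → e1 → d1 → c1 → b1.
Since 4 matches the lower bound, it is optimal.

4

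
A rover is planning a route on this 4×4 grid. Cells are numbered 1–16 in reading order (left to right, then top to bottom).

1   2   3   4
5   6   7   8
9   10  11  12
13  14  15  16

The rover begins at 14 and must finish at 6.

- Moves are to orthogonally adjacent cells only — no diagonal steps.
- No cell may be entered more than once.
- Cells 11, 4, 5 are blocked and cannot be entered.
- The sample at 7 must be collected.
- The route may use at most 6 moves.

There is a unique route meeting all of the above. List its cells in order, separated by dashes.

14 - 15 - 16 - 12 - 8 - 7 - 6

The budget equals the shortest possible length, so every move has to be on a shortest route through the required cells.
Route from 14: right 2 to 16, up 2 to 8, left 2 to 6 — 6 moves in all.
Check: all required cells visited; 6 ≤ 6 moves.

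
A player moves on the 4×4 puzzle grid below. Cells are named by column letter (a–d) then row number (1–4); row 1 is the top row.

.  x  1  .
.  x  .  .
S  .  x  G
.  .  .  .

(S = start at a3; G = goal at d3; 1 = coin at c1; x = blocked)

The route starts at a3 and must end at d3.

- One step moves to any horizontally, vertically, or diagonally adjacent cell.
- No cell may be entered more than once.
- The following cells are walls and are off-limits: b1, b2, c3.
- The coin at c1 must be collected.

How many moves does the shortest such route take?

Any route passes through c1 somewhere between a3 and d3. Summing Chebyshev distances along the two legs (a3 → c1 → d3) gives a lower bound of 2 + 2 = 4 moves.
That bound ignores the blocked cells. Measuring each leg by the fewest moves that actually steer around them (a3→c1: 3; c1→d3: 2) raises the lower bound to 5.
A route of 5 moves exists: a3 → b3 → c2 → c1 → d2 → d3.
Since 5 matches that lower bound, it is optimal.

5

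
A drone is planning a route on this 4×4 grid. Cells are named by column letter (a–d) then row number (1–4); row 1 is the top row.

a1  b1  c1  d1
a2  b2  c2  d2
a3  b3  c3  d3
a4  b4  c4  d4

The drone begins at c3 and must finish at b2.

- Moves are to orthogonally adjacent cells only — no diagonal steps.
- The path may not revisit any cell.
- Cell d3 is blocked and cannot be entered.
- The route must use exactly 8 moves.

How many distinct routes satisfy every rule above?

6

Need simple routes of exactly 8 moves from c3 to b2 (Manhattan distance 2, so 3 moves are spent on a detour and 3 undoing it).
Enumerating: c3 c2 c1 b1 a1 a2 a3 b3 b2 | c3 c2 d2 d1 c1 b1 a1 a2 b2 | c3 c4 b4 b3 a3 a2 a1 b1 b2 | c3 c4 b4 a4 a3 a2 a1 b1 b2 | c3 b3 b4 a4 a3 a2 a1 b1 b2 | c3 b3 a3 a2 a1 b1 c1 c2 b2.
That gives 6 routes.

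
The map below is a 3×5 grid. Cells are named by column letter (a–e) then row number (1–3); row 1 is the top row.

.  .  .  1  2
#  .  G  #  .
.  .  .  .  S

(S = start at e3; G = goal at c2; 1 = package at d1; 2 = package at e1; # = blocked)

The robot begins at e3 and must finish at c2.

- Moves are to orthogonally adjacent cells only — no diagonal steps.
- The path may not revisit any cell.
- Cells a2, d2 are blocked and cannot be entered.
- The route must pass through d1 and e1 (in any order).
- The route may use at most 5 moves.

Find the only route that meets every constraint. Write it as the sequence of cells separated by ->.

e3 -> e2 -> e1 -> d1 -> c1 -> c2

The budget equals the shortest possible length, so every move has to be on a shortest route through the required cells.
Route from e3: 2× up (reaching e1), 2× left (reaching c1), down to c2 — 5 moves in all.
Check: all required cells visited; 5 ≤ 5 moves.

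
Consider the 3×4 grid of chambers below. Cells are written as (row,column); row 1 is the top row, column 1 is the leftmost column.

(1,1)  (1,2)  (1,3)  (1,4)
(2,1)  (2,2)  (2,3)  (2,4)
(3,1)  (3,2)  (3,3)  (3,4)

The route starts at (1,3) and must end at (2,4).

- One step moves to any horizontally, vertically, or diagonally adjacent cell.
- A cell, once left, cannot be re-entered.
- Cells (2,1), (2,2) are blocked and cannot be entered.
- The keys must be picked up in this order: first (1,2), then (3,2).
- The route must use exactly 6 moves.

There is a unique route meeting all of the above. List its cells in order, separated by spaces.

The waypoints must appear in the order (1,2), (3,2), with no cell reused.
Route from (1,3): left to (1,2), down-right to (2,3), down-left to (3,2), 2× right (reaching (3,4)), up to (2,4) — 6 moves in all.
Check: order respected ((1,2) at step 1, (3,2) at step 3); 6 moves as required.

(1,3) (1,2) (2,3) (3,2) (3,3) (3,4) (2,4)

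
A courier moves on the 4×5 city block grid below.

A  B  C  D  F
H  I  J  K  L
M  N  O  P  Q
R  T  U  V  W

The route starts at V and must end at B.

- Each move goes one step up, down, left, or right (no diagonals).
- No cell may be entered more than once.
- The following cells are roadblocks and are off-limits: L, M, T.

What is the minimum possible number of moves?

The Manhattan distance from V to B is |4−1| + |4−2| = 5, so at least 5 moves are needed.
A route of 5 moves achieves this: V → P → K → D → C → B.
Since 5 matches the lower bound, it is optimal.

5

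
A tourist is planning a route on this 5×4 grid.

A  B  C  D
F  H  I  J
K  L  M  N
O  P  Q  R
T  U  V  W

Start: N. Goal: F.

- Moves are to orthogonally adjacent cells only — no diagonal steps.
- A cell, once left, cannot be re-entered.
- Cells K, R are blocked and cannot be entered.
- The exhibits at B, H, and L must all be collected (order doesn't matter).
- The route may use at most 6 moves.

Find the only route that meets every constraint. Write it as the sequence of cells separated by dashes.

N - M - L - H - B - A - F

The budget equals the shortest possible length, so every move has to be on a shortest route through the required cells.
Route from N: 2× left (reaching L), 2× up (reaching B), left to A, down to F — 6 moves in all.
Check: all required cells visited; 6 ≤ 6 moves.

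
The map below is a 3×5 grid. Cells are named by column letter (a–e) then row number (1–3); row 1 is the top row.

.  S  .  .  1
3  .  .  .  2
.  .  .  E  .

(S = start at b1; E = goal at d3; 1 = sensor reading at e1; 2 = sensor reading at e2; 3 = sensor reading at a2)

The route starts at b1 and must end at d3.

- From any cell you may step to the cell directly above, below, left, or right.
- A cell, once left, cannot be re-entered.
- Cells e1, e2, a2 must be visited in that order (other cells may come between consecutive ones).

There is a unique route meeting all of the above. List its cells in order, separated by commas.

b1, c1, d1, e1, e2, d2, c2, b2, a2, a3, b3, c3, d3

The waypoints must appear in the order e1, e2, a2, with no cell reused.
Route from b1: right 3 to e1, down 1 to e2, left 4 to a2, down 1 to a3, right 3 to d3 — 12 moves in all.
Check: order respected (1 at step 3, 2 at step 4, 3 at step 8).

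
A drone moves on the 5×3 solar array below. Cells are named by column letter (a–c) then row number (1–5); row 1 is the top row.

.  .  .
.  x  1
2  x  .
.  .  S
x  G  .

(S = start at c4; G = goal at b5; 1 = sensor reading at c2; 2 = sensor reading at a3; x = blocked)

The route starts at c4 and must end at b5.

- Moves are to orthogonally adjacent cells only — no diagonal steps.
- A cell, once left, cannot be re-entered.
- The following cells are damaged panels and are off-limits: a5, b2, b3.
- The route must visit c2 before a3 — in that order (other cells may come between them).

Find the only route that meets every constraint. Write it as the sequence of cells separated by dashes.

c4 - c3 - c2 - c1 - b1 - a1 - a2 - a3 - a4 - b4 - b5

The waypoints must appear in the order c2, a3, with no cell reused.
Route from c4: 3× up (reaching c1), 2× left (reaching a1), 3× down (reaching a4), right to b4, down to b5 — 10 moves in all.
Check: order respected (1 at step 2, 2 at step 7).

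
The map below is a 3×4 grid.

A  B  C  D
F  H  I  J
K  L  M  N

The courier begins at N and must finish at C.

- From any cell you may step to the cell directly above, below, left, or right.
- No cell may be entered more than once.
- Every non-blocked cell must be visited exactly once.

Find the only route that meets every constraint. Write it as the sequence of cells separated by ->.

N -> M -> L -> K -> F -> A -> B -> H -> I -> J -> D -> C

Need to visit all 12 open cells exactly once, starting at N and ending at C.
Cell D has only two open neighbours (J and C), so the path must pass straight through it: one of those is the cell it's entered from and the other is where it exits.
Route from N: 3× left (reaching K), 2× up (reaching A), right to B, down to H, 2× right (reaching J), up to D, left to C — 11 moves in all.
Check: all 12 open cells covered.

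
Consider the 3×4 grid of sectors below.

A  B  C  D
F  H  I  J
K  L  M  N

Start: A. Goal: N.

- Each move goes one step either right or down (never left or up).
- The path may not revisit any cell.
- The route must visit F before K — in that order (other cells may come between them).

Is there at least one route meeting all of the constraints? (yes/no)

yes

One route that works: A → F → K → L → M → N.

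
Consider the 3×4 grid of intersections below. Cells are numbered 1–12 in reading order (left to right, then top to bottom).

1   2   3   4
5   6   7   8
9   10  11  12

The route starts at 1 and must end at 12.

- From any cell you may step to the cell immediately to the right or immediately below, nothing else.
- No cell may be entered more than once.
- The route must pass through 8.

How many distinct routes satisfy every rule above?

4

A right/down-only route from 1 to 12 makes exactly 2 down-moves and 3 right-moves in some order.
With no other constraints that would be C(5,2) = 10 routes.
Split at 8 and multiply the segment counts: 1→8: 4; 8→12: 1; product = 4.
That gives 4 routes.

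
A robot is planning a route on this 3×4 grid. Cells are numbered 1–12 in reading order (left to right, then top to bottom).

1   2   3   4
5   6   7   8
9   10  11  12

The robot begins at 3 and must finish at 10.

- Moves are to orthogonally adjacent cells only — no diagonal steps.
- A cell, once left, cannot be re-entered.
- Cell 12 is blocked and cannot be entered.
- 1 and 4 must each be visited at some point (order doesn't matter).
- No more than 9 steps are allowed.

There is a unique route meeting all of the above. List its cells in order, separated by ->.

The 9-move cap with required stops at 1, 4 leaves no slack for detours.
Route from 3: right 1 to 4, down 1 to 8, left 2 to 6, up 1 to 2, left 1 to 1, down 2 to 9, right 1 to 10 — 9 moves in all.
Check: all required cells visited; 9 ≤ 9 moves.

3 -> 4 -> 8 -> 7 -> 6 -> 2 -> 1 -> 5 -> 9 -> 10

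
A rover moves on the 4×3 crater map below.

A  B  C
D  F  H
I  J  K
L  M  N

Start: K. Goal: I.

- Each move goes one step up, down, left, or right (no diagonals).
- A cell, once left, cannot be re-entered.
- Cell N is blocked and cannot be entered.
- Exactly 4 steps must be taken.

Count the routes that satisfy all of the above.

Need simple routes of exactly 4 moves from K to I (Manhattan distance 2, so 1 moves are spent on a detour and 1 undoing it).
Enumerating: K H F J I | K H F D I | K J F D I | K J M L I.
That gives 4 routes.

4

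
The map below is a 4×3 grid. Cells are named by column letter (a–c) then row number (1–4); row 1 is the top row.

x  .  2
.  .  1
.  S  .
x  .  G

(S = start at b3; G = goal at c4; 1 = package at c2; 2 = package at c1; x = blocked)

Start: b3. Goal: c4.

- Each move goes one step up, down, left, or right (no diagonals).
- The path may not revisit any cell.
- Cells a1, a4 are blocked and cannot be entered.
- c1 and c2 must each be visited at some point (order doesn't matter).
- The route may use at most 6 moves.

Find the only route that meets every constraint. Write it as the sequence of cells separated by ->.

b3 -> b2 -> b1 -> c1 -> c2 -> c3 -> c4

Any route must reach c1 and c2 and still end at c4 within 6 moves, so the order of the required stops is forced.
Route from b3: up 2 to b1, right 1 to c1, down 3 to c4 — 6 moves in all.
Check: all required cells visited; 6 ≤ 6 moves.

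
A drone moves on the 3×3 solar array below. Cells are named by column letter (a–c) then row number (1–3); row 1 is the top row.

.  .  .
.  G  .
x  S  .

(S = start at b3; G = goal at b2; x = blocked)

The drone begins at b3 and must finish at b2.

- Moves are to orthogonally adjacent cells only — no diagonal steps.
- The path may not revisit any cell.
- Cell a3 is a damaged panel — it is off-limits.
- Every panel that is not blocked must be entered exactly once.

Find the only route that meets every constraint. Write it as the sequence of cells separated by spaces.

b3 c3 c2 c1 b1 a1 a2 b2

Need to visit all 8 open cells exactly once, starting at b3 and ending at b2.
Route from b3: right to c3, 2× up (reaching c1), 2× left (reaching a1), down to a2, right to b2 — 7 moves in all.
Check: all 8 open cells covered.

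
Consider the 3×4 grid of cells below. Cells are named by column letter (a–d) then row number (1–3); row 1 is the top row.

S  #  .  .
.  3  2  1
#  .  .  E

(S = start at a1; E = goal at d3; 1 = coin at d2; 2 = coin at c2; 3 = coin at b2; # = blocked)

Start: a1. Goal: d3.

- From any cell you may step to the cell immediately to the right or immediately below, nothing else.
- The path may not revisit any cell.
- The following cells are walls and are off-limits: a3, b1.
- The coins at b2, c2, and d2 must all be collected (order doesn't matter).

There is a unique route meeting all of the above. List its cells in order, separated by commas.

a1, a2, b2, c2, d2, d3

Moves only go right or down, so the column and row indices never decrease.
Route from a1: down to a2, 3× right (reaching d2), down to d3 — 5 moves in all.
Check: all required cells visited.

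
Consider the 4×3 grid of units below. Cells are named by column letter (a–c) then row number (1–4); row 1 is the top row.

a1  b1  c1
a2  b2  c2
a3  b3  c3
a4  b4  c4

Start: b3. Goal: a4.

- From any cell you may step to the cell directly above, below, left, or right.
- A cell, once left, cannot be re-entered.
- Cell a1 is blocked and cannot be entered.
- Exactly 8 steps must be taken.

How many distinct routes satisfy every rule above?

Need simple routes of exactly 8 moves from b3 to a4 (Manhattan distance 2, so 3 moves are spent on a detour and 3 undoing it).
Enumerating: b3 b2 b1 c1 c2 c3 c4 b4 a4 | b3 b4 c4 c3 c2 b2 a2 a3 a4 | b3 a3 a2 b2 c2 c3 c4 b4 a4 | b3 c3 c2 c1 b1 b2 a2 a3 a4.
That gives 4 routes.

4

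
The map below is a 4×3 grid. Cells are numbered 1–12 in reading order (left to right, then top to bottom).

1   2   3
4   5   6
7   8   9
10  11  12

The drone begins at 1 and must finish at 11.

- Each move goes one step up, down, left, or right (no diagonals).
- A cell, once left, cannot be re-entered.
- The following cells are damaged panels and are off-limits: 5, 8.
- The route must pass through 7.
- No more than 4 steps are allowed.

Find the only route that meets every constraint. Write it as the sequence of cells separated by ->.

The budget equals the shortest possible length, so every move has to be on a shortest route through the required cells.
Route from 1: 3× down (reaching 10), right to 11 — 4 moves in all.
Check: all required cells visited; 4 ≤ 4 moves.

1 -> 4 -> 7 -> 10 -> 11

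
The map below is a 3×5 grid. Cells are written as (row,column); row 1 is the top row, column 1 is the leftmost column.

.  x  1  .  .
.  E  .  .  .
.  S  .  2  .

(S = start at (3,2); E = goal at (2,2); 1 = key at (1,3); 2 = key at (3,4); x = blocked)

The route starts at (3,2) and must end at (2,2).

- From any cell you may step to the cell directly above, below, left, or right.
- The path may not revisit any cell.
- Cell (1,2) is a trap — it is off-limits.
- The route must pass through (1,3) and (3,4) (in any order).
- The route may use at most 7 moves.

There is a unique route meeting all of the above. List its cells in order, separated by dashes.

(3,2) - (3,3) - (3,4) - (2,4) - (1,4) - (1,3) - (2,3) - (2,2)

Any route must reach (1,3) and (3,4) and still end at (2,2) within 7 moves, so the order of the required stops is forced.
Route from (3,2): right 2 to (3,4), up 2 to (1,4), left 1 to (1,3), down 1 to (2,3), left 1 to (2,2) — 7 moves in all.
Check: all required cells visited; 7 ≤ 7 moves.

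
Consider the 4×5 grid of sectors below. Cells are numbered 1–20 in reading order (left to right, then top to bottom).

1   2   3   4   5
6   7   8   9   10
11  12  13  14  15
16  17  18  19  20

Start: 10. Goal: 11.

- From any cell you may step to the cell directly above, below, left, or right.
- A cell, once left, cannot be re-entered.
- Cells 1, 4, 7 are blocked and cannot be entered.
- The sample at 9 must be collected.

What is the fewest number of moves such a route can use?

Any route passes through 9 somewhere between 10 and 11. Summing Manhattan distances along the two legs (10 → 9 → 11) gives a lower bound of 1 + 4 = 5 moves.
A route of 5 moves achieves this: 10 → 9 → 14 → 13 → 12 → 11.
Since 5 matches the lower bound, it is optimal.

5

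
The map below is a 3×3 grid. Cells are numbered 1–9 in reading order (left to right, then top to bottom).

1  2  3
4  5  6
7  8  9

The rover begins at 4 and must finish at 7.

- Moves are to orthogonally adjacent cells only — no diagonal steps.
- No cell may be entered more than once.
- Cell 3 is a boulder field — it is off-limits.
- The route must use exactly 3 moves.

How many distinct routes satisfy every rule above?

Need simple routes of exactly 3 moves from 4 to 7 (Manhattan distance 1, so 1 moves are spent on a detour and 1 undoing it).
Enumerating: 4 5 8 7.
That gives 1 route.

1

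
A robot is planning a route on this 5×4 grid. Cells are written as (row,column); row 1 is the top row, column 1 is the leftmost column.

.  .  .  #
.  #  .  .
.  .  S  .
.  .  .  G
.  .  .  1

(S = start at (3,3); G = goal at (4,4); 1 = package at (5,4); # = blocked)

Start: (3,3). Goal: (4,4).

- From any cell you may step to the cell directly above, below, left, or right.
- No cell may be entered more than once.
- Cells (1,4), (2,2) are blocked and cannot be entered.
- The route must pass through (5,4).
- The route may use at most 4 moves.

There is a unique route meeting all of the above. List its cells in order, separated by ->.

(3,3) -> (4,3) -> (5,3) -> (5,4) -> (4,4)

Any route must reach (5,4) and still end at (4,4) within 4 moves, so the order of the required stops is forced.
Route from (3,3): 2× down (reaching (5,3)), right to (5,4), up to (4,4) — 4 moves in all.
Check: all required cells visited; 4 ≤ 4 moves.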